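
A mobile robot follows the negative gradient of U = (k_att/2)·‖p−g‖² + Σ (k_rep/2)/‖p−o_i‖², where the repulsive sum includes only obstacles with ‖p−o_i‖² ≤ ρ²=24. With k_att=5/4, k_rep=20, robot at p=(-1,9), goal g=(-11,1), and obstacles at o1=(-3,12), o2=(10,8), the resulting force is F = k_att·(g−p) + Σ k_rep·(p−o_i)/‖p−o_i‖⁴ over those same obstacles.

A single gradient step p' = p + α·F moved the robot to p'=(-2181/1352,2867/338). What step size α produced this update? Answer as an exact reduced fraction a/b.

F_att = 5/4·(g−p) = 5/4·(-10,-8) = (-12.5000,-10.0000)
o1: d²=13 ≤ ρ²=24; F_rep = 20·(2,-3)/13² = (0.2367,-0.3550)
o2: d²=122 > ρ²=24 → inactive
F = F_att + ΣF_rep = (-12.2633,-10.3550)
Δp = p'−p = (-0.6132,-0.5178); α = Δx/Fx = (-829/1352) / (-4145/338) = 1/20
check: Δy/Fy = (-175/338) / (-1750/169) = 1/20 ✓

α = 1/20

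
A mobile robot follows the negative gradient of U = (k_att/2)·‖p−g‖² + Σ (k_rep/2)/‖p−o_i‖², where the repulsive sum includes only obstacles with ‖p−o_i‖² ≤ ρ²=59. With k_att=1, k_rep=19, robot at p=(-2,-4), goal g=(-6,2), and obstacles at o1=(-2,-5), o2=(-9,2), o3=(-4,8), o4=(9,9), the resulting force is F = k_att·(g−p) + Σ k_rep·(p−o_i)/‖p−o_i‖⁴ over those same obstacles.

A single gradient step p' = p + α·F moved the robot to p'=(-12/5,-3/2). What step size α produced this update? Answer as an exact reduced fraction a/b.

α = 1/10

F_att = 1·(g−p) = 1·(-4,6) = (-4.0000,6.0000)
o1: d²=1 ≤ ρ²=59; F_rep = 19·(0,1)/1² = (0.0000,19.0000)
o2: d²=85 > ρ²=59 → inactive
o3: d²=148 > ρ²=59 → inactive
o4: d²=290 > ρ²=59 → inactive
F = F_att + ΣF_rep = (-4.0000,25.0000)
Δp = p'−p = (-0.4000,2.5000); α = Δx/Fx = (-2/5) / (-4) = 1/10
check: Δy/Fy = (5/2) / (25) = 1/10 ✓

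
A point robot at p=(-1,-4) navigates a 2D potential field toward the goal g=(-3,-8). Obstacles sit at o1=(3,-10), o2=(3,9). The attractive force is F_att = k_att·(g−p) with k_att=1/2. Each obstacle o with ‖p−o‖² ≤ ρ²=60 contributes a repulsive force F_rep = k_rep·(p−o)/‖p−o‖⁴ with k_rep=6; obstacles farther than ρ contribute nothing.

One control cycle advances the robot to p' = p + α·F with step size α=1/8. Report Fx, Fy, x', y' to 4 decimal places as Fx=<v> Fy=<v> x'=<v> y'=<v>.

F_att = 1/2·(g−p) = 1/2·(-2,-4) = (-1.0000,-2.0000)
o1: d²=52 ≤ ρ²=60; F_rep = 6·(-4,6)/52² = (-0.0089,0.0133)
o2: d²=185 > ρ²=60 → inactive
F = F_att + ΣF_rep = (-1.0089,-1.9867)
p' = p + 1/8·F = (-1.1261,-4.2483)

Fx=-1.0089 Fy=-1.9867 x'=-1.1261 y'=-4.2483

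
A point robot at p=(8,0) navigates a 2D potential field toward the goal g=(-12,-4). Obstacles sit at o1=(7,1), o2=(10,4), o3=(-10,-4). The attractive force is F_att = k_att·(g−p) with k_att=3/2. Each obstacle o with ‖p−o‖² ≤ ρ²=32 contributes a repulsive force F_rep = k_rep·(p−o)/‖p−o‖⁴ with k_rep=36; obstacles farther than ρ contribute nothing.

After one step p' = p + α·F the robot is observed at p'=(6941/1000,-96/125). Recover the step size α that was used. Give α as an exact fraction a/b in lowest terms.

F_att = 3/2·(g−p) = 3/2·(-20,-4) = (-30.0000,-6.0000)
o1: d²=2 ≤ ρ²=32; F_rep = 36·(1,-1)/2² = (9.0000,-9.0000)
o2: d²=20 ≤ ρ²=32; F_rep = 36·(-2,-4)/20² = (-0.1800,-0.3600)
o3: d²=340 > ρ²=32 → inactive
F = F_att + ΣF_rep = (-21.1800,-15.3600)
Δp = p'−p = (-1.0590,-0.7680); α = Δx/Fx = (-1059/1000) / (-1059/50) = 1/20
check: Δy/Fy = (-96/125) / (-384/25) = 1/20 ✓

α = 1/20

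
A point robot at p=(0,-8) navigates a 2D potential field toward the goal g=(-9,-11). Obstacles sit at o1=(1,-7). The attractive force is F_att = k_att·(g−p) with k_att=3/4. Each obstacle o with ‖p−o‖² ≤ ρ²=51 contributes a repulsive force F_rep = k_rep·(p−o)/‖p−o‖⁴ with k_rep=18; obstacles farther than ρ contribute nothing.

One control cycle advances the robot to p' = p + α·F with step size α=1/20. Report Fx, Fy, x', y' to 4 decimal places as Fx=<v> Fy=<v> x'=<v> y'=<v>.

Fx=-11.2500 Fy=-6.7500 x'=-0.5625 y'=-8.3375

F_att = 3/4·(g−p) = 3/4·(-9,-3) = (-6.7500,-2.2500)
o1: d²=2 ≤ ρ²=51; F_rep = 18·(-1,-1)/2² = (-4.5000,-4.5000)
F = F_att + ΣF_rep = (-11.2500,-6.7500)
p' = p + 1/20·F = (-0.5625,-8.3375)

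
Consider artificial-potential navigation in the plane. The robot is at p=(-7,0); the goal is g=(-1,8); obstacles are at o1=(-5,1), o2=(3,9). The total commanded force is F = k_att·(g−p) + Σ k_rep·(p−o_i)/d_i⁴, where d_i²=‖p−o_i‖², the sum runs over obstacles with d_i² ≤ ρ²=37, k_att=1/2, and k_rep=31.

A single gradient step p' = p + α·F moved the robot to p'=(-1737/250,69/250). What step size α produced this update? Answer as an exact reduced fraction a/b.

F_att = 1/2·(g−p) = 1/2·(6,8) = (3.0000,4.0000)
o1: d²=5 ≤ ρ²=37; F_rep = 31·(-2,-1)/5² = (-2.4800,-1.2400)
o2: d²=181 > ρ²=37 → inactive
F = F_att + ΣF_rep = (0.5200,2.7600)
Δp = p'−p = (0.0520,0.2760); α = Δx/Fx = (13/250) / (13/25) = 1/10
check: Δy/Fy = (69/250) / (69/25) = 1/10 ✓

α = 1/10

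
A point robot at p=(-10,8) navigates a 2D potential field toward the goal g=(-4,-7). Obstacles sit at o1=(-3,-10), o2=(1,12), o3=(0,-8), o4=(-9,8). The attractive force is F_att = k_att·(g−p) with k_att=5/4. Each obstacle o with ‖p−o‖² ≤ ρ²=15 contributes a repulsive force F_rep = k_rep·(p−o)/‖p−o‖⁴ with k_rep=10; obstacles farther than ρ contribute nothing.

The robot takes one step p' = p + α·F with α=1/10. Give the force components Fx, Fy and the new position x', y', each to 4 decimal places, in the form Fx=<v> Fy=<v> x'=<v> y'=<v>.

Fx=-2.5000 Fy=-18.7500 x'=-10.2500 y'=6.1250

F_att = 5/4·(g−p) = 5/4·(6,-15) = (7.5000,-18.7500)
o1: d²=373 > ρ²=15 → inactive
o2: d²=137 > ρ²=15 → inactive
o3: d²=356 > ρ²=15 → inactive
o4: d²=1 ≤ ρ²=15; F_rep = 10·(-1,0)/1² = (-10.0000,0.0000)
F = F_att + ΣF_rep = (-2.5000,-18.7500)
p' = p + 1/10·F = (-10.2500,6.1250)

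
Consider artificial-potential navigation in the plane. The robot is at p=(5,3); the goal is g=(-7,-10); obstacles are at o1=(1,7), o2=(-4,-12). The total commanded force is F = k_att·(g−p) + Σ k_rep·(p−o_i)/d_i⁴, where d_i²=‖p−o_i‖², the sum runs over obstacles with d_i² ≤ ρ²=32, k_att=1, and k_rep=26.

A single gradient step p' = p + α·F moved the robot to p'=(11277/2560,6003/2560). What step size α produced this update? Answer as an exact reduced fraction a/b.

F_att = 1·(g−p) = 1·(-12,-13) = (-12.0000,-13.0000)
o1: d²=32 ≤ ρ²=32; F_rep = 26·(4,-4)/32² = (0.1016,-0.1016)
o2: d²=306 > ρ²=32 → inactive
F = F_att + ΣF_rep = (-11.8984,-13.1016)
Δp = p'−p = (-0.5949,-0.6551); α = Δx/Fx = (-1523/2560) / (-1523/128) = 1/20
check: Δy/Fy = (-1677/2560) / (-1677/128) = 1/20 ✓

α = 1/20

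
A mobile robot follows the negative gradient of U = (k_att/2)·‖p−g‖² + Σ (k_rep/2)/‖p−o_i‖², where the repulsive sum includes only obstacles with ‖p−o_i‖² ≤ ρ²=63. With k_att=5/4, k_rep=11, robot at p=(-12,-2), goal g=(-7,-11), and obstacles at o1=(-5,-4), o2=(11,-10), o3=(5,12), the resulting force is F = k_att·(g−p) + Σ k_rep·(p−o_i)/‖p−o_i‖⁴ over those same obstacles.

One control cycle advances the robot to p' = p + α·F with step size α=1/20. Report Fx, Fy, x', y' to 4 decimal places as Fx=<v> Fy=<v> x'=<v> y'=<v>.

F_att = 5/4·(g−p) = 5/4·(5,-9) = (6.2500,-11.2500)
o1: d²=53 ≤ ρ²=63; F_rep = 11·(-7,2)/53² = (-0.0274,0.0078)
o2: d²=593 > ρ²=63 → inactive
o3: d²=485 > ρ²=63 → inactive
F = F_att + ΣF_rep = (6.2226,-11.2422)
p' = p + 1/20·F = (-11.6889,-2.5621)

Fx=6.2226 Fy=-11.2422 x'=-11.6889 y'=-2.5621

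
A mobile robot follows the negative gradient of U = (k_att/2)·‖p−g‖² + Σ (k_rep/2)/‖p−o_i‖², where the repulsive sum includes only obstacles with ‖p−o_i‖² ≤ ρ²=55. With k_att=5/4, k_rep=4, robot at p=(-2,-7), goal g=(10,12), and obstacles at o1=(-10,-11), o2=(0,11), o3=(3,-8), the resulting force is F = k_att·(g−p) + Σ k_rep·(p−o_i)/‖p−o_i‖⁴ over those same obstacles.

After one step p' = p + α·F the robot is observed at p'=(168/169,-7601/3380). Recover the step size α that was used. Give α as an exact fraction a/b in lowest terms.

α = 1/5

F_att = 5/4·(g−p) = 5/4·(12,19) = (15.0000,23.7500)
o1: d²=80 > ρ²=55 → inactive
o2: d²=328 > ρ²=55 → inactive
o3: d²=26 ≤ ρ²=55; F_rep = 4·(-5,1)/26² = (-0.0296,0.0059)
F = F_att + ΣF_rep = (14.9704,23.7559)
Δp = p'−p = (2.9941,4.7512); α = Δx/Fx = (506/169) / (2530/169) = 1/5
check: Δy/Fy = (16059/3380) / (16059/676) = 1/5 ✓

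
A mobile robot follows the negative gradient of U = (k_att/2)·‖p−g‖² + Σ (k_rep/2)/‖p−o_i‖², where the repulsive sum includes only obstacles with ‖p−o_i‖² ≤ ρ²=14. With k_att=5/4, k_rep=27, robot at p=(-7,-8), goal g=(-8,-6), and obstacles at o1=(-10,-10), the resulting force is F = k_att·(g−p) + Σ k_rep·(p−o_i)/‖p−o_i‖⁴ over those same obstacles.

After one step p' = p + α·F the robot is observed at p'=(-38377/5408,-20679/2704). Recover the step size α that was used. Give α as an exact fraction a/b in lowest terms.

α = 1/8

F_att = 5/4·(g−p) = 5/4·(-1,2) = (-1.2500,2.5000)
o1: d²=13 ≤ ρ²=14; F_rep = 27·(3,2)/13² = (0.4793,0.3195)
F = F_att + ΣF_rep = (-0.7707,2.8195)
Δp = p'−p = (-0.0963,0.3524); α = Δx/Fx = (-521/5408) / (-521/676) = 1/8
check: Δy/Fy = (953/2704) / (953/338) = 1/8 ✓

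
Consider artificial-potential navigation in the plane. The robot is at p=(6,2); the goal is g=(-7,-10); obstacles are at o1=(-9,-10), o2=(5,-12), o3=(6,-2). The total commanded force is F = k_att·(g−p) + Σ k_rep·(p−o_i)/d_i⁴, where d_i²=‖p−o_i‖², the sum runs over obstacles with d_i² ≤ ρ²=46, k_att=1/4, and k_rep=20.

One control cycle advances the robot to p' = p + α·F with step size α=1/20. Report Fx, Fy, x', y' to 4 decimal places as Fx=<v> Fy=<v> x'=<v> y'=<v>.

Fx=-3.2500 Fy=-2.6875 x'=5.8375 y'=1.8656

F_att = 1/4·(g−p) = 1/4·(-13,-12) = (-3.2500,-3.0000)
o1: d²=369 > ρ²=46 → inactive
o2: d²=197 > ρ²=46 → inactive
o3: d²=16 ≤ ρ²=46; F_rep = 20·(0,4)/16² = (0.0000,0.3125)
F = F_att + ΣF_rep = (-3.2500,-2.6875)
p' = p + 1/20·F = (5.8375,1.8656)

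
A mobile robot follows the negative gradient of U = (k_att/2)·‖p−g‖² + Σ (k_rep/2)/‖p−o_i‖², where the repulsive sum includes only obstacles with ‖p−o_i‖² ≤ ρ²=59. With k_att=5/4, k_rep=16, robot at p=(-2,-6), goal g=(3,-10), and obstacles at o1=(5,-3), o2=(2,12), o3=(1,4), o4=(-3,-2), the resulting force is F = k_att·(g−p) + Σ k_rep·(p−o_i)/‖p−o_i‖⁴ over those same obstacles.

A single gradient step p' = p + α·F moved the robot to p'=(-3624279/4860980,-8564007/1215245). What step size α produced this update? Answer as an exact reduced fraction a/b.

α = 1/5

F_att = 5/4·(g−p) = 5/4·(5,-4) = (6.2500,-5.0000)
o1: d²=58 ≤ ρ²=59; F_rep = 16·(-7,-3)/58² = (-0.0333,-0.0143)
o2: d²=340 > ρ²=59 → inactive
o3: d²=109 > ρ²=59 → inactive
o4: d²=17 ≤ ρ²=59; F_rep = 16·(1,-4)/17² = (0.0554,-0.2215)
F = F_att + ΣF_rep = (6.2721,-5.2357)
Δp = p'−p = (1.2544,-1.0471); α = Δx/Fx = (6097681/4860980) / (6097681/972196) = 1/5
check: Δy/Fy = (-1272537/1215245) / (-1272537/243049) = 1/5 ✓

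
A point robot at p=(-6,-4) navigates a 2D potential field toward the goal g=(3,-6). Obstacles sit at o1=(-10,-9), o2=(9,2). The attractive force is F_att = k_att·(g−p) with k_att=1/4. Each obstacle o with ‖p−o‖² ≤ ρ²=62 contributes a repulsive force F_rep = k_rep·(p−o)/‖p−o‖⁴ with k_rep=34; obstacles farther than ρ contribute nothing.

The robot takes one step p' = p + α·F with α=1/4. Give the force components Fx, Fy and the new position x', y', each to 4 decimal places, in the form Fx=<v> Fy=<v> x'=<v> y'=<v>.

F_att = 1/4·(g−p) = 1/4·(9,-2) = (2.2500,-0.5000)
o1: d²=41 ≤ ρ²=62; F_rep = 34·(4,5)/41² = (0.0809,0.1011)
o2: d²=261 > ρ²=62 → inactive
F = F_att + ΣF_rep = (2.3309,-0.3989)
p' = p + 1/4·F = (-5.4173,-4.0997)

Fx=2.3309 Fy=-0.3989 x'=-5.4173 y'=-4.0997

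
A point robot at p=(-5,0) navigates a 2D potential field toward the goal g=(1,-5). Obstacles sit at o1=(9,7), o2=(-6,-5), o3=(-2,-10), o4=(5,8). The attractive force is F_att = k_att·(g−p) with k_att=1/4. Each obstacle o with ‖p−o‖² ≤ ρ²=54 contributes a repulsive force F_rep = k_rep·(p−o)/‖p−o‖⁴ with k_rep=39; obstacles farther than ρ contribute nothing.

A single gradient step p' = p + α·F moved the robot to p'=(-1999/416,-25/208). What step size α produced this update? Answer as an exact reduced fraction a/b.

F_att = 1/4·(g−p) = 1/4·(6,-5) = (1.5000,-1.2500)
o1: d²=245 > ρ²=54 → inactive
o2: d²=26 ≤ ρ²=54; F_rep = 39·(1,5)/26² = (0.0577,0.2885)
o3: d²=109 > ρ²=54 → inactive
o4: d²=164 > ρ²=54 → inactive
F = F_att + ΣF_rep = (1.5577,-0.9615)
Δp = p'−p = (0.1947,-0.1202); α = Δx/Fx = (81/416) / (81/52) = 1/8
check: Δy/Fy = (-25/208) / (-25/26) = 1/8 ✓

α = 1/8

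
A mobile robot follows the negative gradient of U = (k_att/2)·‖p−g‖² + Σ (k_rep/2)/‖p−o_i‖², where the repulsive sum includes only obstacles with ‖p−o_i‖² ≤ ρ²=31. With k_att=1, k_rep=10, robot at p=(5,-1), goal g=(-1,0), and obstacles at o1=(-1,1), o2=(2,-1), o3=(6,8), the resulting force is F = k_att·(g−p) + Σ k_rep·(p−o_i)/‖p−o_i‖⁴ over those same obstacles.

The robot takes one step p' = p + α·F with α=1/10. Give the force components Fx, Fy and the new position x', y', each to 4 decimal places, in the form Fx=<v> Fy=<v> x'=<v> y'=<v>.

Fx=-5.6296 Fy=1.0000 x'=4.4370 y'=-0.9000

F_att = 1·(g−p) = 1·(-6,1) = (-6.0000,1.0000)
o1: d²=40 > ρ²=31 → inactive
o2: d²=9 ≤ ρ²=31; F_rep = 10·(3,0)/9² = (0.3704,0.0000)
o3: d²=82 > ρ²=31 → inactive
F = F_att + ΣF_rep = (-5.6296,1.0000)
p' = p + 1/10·F = (4.4370,-0.9000)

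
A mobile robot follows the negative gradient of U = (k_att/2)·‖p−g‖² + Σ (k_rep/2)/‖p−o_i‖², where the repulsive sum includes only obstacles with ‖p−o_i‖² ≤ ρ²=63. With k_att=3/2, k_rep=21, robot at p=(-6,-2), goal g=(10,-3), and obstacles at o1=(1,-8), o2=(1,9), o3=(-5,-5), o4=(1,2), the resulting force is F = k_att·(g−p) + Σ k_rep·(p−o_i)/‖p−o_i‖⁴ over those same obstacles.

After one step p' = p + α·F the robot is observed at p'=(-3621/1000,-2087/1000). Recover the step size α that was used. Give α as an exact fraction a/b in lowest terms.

α = 1/10

F_att = 3/2·(g−p) = 3/2·(16,-1) = (24.0000,-1.5000)
o1: d²=85 > ρ²=63 → inactive
o2: d²=170 > ρ²=63 → inactive
o3: d²=10 ≤ ρ²=63; F_rep = 21·(-1,3)/10² = (-0.2100,0.6300)
o4: d²=65 > ρ²=63 → inactive
F = F_att + ΣF_rep = (23.7900,-0.8700)
Δp = p'−p = (2.3790,-0.0870); α = Δx/Fx = (2379/1000) / (2379/100) = 1/10
check: Δy/Fy = (-87/1000) / (-87/100) = 1/10 ✓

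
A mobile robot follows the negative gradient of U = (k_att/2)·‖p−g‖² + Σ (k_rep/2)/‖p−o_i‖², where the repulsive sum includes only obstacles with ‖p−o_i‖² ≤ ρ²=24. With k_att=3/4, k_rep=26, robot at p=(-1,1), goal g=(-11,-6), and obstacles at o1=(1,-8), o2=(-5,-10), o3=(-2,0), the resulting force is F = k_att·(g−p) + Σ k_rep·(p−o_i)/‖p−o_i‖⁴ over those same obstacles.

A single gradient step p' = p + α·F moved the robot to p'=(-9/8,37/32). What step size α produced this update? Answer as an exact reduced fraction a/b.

α = 1/8

F_att = 3/4·(g−p) = 3/4·(-10,-7) = (-7.5000,-5.2500)
o1: d²=85 > ρ²=24 → inactive
o2: d²=137 > ρ²=24 → inactive
o3: d²=2 ≤ ρ²=24; F_rep = 26·(1,1)/2² = (6.5000,6.5000)
F = F_att + ΣF_rep = (-1.0000,1.2500)
Δp = p'−p = (-0.1250,0.1562); α = Δx/Fx = (-1/8) / (-1) = 1/8
check: Δy/Fy = (5/32) / (5/4) = 1/8 ✓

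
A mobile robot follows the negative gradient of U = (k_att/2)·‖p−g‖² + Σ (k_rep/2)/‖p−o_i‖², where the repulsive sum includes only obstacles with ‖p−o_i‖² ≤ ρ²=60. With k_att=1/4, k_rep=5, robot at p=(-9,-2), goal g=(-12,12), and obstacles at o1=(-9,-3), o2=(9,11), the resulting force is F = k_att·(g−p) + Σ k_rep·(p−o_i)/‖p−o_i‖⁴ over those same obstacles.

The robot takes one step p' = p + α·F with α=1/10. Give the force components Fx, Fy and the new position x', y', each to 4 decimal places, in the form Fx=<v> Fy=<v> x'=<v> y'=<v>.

Fx=-0.7500 Fy=8.5000 x'=-9.0750 y'=-1.1500

F_att = 1/4·(g−p) = 1/4·(-3,14) = (-0.7500,3.5000)
o1: d²=1 ≤ ρ²=60; F_rep = 5·(0,1)/1² = (0.0000,5.0000)
o2: d²=493 > ρ²=60 → inactive
F = F_att + ΣF_rep = (-0.7500,8.5000)
p' = p + 1/10·F = (-9.0750,-1.1500)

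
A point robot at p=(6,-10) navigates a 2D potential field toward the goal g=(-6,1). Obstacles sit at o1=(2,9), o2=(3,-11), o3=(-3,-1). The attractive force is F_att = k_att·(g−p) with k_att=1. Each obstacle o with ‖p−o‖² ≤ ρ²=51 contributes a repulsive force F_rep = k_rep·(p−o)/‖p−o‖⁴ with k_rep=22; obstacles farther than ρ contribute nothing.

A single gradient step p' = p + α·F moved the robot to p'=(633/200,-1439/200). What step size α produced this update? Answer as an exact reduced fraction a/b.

α = 1/4

F_att = 1·(g−p) = 1·(-12,11) = (-12.0000,11.0000)
o1: d²=377 > ρ²=51 → inactive
o2: d²=10 ≤ ρ²=51; F_rep = 22·(3,1)/10² = (0.6600,0.2200)
o3: d²=162 > ρ²=51 → inactive
F = F_att + ΣF_rep = (-11.3400,11.2200)
Δp = p'−p = (-2.8350,2.8050); α = Δx/Fx = (-567/200) / (-567/50) = 1/4
check: Δy/Fy = (561/200) / (561/50) = 1/4 ✓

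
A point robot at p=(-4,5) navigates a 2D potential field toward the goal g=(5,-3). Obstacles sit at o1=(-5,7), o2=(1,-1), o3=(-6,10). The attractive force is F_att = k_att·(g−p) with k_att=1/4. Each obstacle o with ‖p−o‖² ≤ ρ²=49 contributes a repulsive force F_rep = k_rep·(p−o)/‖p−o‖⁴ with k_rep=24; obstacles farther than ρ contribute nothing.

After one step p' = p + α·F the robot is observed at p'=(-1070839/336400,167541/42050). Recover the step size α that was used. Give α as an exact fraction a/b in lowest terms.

α = 1/4

F_att = 1/4·(g−p) = 1/4·(9,-8) = (2.2500,-2.0000)
o1: d²=5 ≤ ρ²=49; F_rep = 24·(1,-2)/5² = (0.9600,-1.9200)
o2: d²=61 > ρ²=49 → inactive
o3: d²=29 ≤ ρ²=49; F_rep = 24·(2,-5)/29² = (0.0571,-0.1427)
F = F_att + ΣF_rep = (3.2671,-4.0627)
Δp = p'−p = (0.8168,-1.0157); α = Δx/Fx = (274761/336400) / (274761/84100) = 1/4
check: Δy/Fy = (-42709/42050) / (-85418/21025) = 1/4 ✓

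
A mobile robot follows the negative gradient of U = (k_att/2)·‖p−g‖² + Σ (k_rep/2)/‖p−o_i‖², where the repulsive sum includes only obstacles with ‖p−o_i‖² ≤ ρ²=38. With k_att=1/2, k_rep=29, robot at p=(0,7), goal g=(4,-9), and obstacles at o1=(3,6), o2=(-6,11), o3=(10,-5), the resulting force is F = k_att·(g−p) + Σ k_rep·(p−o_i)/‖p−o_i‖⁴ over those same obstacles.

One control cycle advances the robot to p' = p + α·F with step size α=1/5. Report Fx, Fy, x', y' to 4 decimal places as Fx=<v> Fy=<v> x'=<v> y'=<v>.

Fx=1.1300 Fy=-7.7100 x'=0.2260 y'=5.4580

F_att = 1/2·(g−p) = 1/2·(4,-16) = (2.0000,-8.0000)
o1: d²=10 ≤ ρ²=38; F_rep = 29·(-3,1)/10² = (-0.8700,0.2900)
o2: d²=52 > ρ²=38 → inactive
o3: d²=244 > ρ²=38 → inactive
F = F_att + ΣF_rep = (1.1300,-7.7100)
p' = p + 1/5·F = (0.2260,5.4580)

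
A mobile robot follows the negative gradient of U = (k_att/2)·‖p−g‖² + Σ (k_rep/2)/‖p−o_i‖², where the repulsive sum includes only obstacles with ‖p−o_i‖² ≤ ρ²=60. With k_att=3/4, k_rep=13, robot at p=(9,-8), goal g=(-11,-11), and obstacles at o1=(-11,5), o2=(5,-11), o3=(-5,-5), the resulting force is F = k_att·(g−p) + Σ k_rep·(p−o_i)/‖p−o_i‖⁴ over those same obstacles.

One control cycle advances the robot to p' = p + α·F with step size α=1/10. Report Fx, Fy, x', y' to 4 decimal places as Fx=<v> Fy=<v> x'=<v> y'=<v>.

Fx=-14.9168 Fy=-2.1876 x'=7.5083 y'=-8.2188

F_att = 3/4·(g−p) = 3/4·(-20,-3) = (-15.0000,-2.2500)
o1: d²=569 > ρ²=60 → inactive
o2: d²=25 ≤ ρ²=60; F_rep = 13·(4,3)/25² = (0.0832,0.0624)
o3: d²=205 > ρ²=60 → inactive
F = F_att + ΣF_rep = (-14.9168,-2.1876)
p' = p + 1/10·F = (7.5083,-8.2188)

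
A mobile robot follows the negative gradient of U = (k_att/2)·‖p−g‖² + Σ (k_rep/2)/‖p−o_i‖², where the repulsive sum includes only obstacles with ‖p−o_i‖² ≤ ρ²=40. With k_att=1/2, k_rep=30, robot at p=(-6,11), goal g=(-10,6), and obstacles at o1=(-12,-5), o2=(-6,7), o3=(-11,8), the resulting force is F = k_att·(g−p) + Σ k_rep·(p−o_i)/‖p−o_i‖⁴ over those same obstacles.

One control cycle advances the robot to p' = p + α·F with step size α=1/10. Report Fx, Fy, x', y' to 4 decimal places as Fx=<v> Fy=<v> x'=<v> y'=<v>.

F_att = 1/2·(g−p) = 1/2·(-4,-5) = (-2.0000,-2.5000)
o1: d²=292 > ρ²=40 → inactive
o2: d²=16 ≤ ρ²=40; F_rep = 30·(0,4)/16² = (0.0000,0.4688)
o3: d²=34 ≤ ρ²=40; F_rep = 30·(5,3)/34² = (0.1298,0.0779)
F = F_att + ΣF_rep = (-1.8702,-1.9534)
p' = p + 1/10·F = (-6.1870,10.8047)

Fx=-1.8702 Fy=-1.9534 x'=-6.1870 y'=10.8047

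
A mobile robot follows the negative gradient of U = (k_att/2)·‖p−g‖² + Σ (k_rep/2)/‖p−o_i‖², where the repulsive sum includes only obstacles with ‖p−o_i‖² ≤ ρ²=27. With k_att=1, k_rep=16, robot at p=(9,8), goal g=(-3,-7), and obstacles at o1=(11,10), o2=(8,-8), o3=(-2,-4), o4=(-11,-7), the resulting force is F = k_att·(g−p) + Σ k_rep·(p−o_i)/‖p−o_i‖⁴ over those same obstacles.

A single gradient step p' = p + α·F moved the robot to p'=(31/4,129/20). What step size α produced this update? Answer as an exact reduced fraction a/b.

F_att = 1·(g−p) = 1·(-12,-15) = (-12.0000,-15.0000)
o1: d²=8 ≤ ρ²=27; F_rep = 16·(-2,-2)/8² = (-0.5000,-0.5000)
o2: d²=257 > ρ²=27 → inactive
o3: d²=265 > ρ²=27 → inactive
o4: d²=625 > ρ²=27 → inactive
F = F_att + ΣF_rep = (-12.5000,-15.5000)
Δp = p'−p = (-1.2500,-1.5500); α = Δx/Fx = (-5/4) / (-25/2) = 1/10
check: Δy/Fy = (-31/20) / (-31/2) = 1/10 ✓

α = 1/10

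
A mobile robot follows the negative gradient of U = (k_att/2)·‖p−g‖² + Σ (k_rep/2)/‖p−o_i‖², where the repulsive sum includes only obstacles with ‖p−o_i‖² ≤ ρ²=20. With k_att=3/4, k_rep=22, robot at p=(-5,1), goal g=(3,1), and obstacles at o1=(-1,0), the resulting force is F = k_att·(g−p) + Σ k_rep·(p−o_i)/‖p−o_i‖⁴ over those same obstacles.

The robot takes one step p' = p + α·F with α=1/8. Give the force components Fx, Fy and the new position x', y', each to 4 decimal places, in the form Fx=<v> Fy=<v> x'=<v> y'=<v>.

Fx=5.6955 Fy=0.0761 x'=-4.2881 y'=1.0095

F_att = 3/4·(g−p) = 3/4·(8,0) = (6.0000,0.0000)
o1: d²=17 ≤ ρ²=20; F_rep = 22·(-4,1)/17² = (-0.3045,0.0761)
F = F_att + ΣF_rep = (5.6955,0.0761)
p' = p + 1/8·F = (-4.2881,1.0095)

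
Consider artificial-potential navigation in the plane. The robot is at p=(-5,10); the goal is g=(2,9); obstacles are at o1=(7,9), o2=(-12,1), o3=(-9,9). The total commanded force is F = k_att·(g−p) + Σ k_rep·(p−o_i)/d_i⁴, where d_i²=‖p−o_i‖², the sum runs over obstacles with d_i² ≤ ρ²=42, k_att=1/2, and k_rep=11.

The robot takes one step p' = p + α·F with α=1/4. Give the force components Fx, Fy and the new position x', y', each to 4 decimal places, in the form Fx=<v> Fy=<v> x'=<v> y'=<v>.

F_att = 1/2·(g−p) = 1/2·(7,-1) = (3.5000,-0.5000)
o1: d²=145 > ρ²=42 → inactive
o2: d²=130 > ρ²=42 → inactive
o3: d²=17 ≤ ρ²=42; F_rep = 11·(4,1)/17² = (0.1522,0.0381)
F = F_att + ΣF_rep = (3.6522,-0.4619)
p' = p + 1/4·F = (-4.0869,9.8845)

Fx=3.6522 Fy=-0.4619 x'=-4.0869 y'=9.8845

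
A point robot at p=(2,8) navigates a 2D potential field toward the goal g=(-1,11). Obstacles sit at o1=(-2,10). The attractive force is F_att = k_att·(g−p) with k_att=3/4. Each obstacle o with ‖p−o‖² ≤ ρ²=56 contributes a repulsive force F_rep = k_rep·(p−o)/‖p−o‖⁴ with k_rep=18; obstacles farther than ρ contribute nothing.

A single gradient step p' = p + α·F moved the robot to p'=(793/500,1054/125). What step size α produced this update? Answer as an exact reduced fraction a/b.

α = 1/5

F_att = 3/4·(g−p) = 3/4·(-3,3) = (-2.2500,2.2500)
o1: d²=20 ≤ ρ²=56; F_rep = 18·(4,-2)/20² = (0.1800,-0.0900)
F = F_att + ΣF_rep = (-2.0700,2.1600)
Δp = p'−p = (-0.4140,0.4320); α = Δx/Fx = (-207/500) / (-207/100) = 1/5
check: Δy/Fy = (54/125) / (54/25) = 1/5 ✓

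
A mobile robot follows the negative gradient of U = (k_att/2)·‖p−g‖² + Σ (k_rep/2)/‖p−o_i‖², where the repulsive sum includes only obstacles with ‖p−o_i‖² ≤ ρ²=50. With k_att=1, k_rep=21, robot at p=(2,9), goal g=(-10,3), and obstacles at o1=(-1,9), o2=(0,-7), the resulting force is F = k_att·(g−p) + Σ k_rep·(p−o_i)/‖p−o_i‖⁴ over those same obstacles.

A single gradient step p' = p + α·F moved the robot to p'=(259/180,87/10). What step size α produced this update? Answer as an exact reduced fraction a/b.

α = 1/20

F_att = 1·(g−p) = 1·(-12,-6) = (-12.0000,-6.0000)
o1: d²=9 ≤ ρ²=50; F_rep = 21·(3,0)/9² = (0.7778,0.0000)
o2: d²=260 > ρ²=50 → inactive
F = F_att + ΣF_rep = (-11.2222,-6.0000)
Δp = p'−p = (-0.5611,-0.3000); α = Δx/Fx = (-101/180) / (-101/9) = 1/20
check: Δy/Fy = (-3/10) / (-6) = 1/20 ✓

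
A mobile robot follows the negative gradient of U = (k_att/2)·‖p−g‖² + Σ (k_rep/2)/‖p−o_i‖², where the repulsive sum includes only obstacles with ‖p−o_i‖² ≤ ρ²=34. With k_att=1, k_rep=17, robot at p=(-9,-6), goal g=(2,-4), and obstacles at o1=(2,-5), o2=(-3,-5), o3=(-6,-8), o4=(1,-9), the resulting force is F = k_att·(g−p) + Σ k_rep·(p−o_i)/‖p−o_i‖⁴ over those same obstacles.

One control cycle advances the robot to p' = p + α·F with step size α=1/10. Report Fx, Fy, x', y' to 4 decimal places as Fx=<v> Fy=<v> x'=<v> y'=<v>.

Fx=10.6982 Fy=2.2012 x'=-7.9302 y'=-5.7799

F_att = 1·(g−p) = 1·(11,2) = (11.0000,2.0000)
o1: d²=122 > ρ²=34 → inactive
o2: d²=37 > ρ²=34 → inactive
o3: d²=13 ≤ ρ²=34; F_rep = 17·(-3,2)/13² = (-0.3018,0.2012)
o4: d²=109 > ρ²=34 → inactive
F = F_att + ΣF_rep = (10.6982,2.2012)
p' = p + 1/10·F = (-7.9302,-5.7799)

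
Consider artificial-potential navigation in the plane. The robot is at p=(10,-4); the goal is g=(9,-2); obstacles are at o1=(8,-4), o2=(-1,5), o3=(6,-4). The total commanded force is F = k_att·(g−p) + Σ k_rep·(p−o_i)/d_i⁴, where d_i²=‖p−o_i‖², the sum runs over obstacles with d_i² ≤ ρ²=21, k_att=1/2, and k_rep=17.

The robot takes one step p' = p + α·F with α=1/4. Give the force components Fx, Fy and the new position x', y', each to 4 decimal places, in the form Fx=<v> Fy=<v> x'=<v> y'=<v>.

F_att = 1/2·(g−p) = 1/2·(-1,2) = (-0.5000,1.0000)
o1: d²=4 ≤ ρ²=21; F_rep = 17·(2,0)/4² = (2.1250,0.0000)
o2: d²=202 > ρ²=21 → inactive
o3: d²=16 ≤ ρ²=21; F_rep = 17·(4,0)/16² = (0.2656,0.0000)
F = F_att + ΣF_rep = (1.8906,1.0000)
p' = p + 1/4·F = (10.4727,-3.7500)

Fx=1.8906 Fy=1.0000 x'=10.4727 y'=-3.7500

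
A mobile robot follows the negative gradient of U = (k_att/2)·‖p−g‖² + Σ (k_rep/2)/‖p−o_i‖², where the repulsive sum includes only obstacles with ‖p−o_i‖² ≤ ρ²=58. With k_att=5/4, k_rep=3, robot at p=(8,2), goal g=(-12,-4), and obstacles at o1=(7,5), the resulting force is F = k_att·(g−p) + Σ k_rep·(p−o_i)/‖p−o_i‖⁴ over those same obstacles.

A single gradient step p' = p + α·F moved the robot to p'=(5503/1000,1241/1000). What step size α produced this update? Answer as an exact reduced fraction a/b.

F_att = 5/4·(g−p) = 5/4·(-20,-6) = (-25.0000,-7.5000)
o1: d²=10 ≤ ρ²=58; F_rep = 3·(1,-3)/10² = (0.0300,-0.0900)
F = F_att + ΣF_rep = (-24.9700,-7.5900)
Δp = p'−p = (-2.4970,-0.7590); α = Δx/Fx = (-2497/1000) / (-2497/100) = 1/10
check: Δy/Fy = (-759/1000) / (-759/100) = 1/10 ✓

α = 1/10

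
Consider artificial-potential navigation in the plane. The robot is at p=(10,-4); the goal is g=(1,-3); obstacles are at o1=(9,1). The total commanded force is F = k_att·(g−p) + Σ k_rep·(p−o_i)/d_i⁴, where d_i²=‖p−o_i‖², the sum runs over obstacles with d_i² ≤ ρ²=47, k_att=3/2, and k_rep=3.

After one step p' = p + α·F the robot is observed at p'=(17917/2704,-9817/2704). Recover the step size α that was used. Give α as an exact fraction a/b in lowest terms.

α = 1/4

F_att = 3/2·(g−p) = 3/2·(-9,1) = (-13.5000,1.5000)
o1: d²=26 ≤ ρ²=47; F_rep = 3·(1,-5)/26² = (0.0044,-0.0222)
F = F_att + ΣF_rep = (-13.4956,1.4778)
Δp = p'−p = (-3.3739,0.3695); α = Δx/Fx = (-9123/2704) / (-9123/676) = 1/4
check: Δy/Fy = (999/2704) / (999/676) = 1/4 ✓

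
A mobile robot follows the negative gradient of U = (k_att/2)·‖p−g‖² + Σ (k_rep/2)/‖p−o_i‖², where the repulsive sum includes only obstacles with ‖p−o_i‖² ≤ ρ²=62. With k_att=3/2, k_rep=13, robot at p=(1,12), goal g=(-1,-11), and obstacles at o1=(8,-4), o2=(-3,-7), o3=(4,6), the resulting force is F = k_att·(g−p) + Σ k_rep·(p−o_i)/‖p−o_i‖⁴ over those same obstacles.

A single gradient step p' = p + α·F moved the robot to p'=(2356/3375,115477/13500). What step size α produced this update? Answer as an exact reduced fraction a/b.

F_att = 3/2·(g−p) = 3/2·(-2,-23) = (-3.0000,-34.5000)
o1: d²=305 > ρ²=62 → inactive
o2: d²=377 > ρ²=62 → inactive
o3: d²=45 ≤ ρ²=62; F_rep = 13·(-3,6)/45² = (-0.0193,0.0385)
F = F_att + ΣF_rep = (-3.0193,-34.4615)
Δp = p'−p = (-0.3019,-3.4461); α = Δx/Fx = (-1019/3375) / (-2038/675) = 1/10
check: Δy/Fy = (-46523/13500) / (-46523/1350) = 1/10 ✓

α = 1/10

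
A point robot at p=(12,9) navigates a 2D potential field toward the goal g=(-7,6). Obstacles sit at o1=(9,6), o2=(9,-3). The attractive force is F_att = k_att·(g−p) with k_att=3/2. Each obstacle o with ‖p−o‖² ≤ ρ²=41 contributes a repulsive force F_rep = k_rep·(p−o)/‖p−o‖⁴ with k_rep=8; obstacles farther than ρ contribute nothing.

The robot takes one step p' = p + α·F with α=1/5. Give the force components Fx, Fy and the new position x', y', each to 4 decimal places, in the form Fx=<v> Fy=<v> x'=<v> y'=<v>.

F_att = 3/2·(g−p) = 3/2·(-19,-3) = (-28.5000,-4.5000)
o1: d²=18 ≤ ρ²=41; F_rep = 8·(3,3)/18² = (0.0741,0.0741)
o2: d²=153 > ρ²=41 → inactive
F = F_att + ΣF_rep = (-28.4259,-4.4259)
p' = p + 1/5·F = (6.3148,8.1148)

Fx=-28.4259 Fy=-4.4259 x'=6.3148 y'=8.1148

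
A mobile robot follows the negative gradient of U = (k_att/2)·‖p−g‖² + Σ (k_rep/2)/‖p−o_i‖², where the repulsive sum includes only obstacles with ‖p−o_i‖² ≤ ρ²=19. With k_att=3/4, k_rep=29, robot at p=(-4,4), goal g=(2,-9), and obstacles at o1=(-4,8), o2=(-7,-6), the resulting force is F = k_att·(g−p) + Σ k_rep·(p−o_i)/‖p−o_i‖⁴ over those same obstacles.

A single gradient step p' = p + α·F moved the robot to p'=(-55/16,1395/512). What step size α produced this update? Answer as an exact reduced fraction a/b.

α = 1/8

F_att = 3/4·(g−p) = 3/4·(6,-13) = (4.5000,-9.7500)
o1: d²=16 ≤ ρ²=19; F_rep = 29·(0,-4)/16² = (0.0000,-0.4531)
o2: d²=109 > ρ²=19 → inactive
F = F_att + ΣF_rep = (4.5000,-10.2031)
Δp = p'−p = (0.5625,-1.2754); α = Δx/Fx = (9/16) / (9/2) = 1/8
check: Δy/Fy = (-653/512) / (-653/64) = 1/8 ✓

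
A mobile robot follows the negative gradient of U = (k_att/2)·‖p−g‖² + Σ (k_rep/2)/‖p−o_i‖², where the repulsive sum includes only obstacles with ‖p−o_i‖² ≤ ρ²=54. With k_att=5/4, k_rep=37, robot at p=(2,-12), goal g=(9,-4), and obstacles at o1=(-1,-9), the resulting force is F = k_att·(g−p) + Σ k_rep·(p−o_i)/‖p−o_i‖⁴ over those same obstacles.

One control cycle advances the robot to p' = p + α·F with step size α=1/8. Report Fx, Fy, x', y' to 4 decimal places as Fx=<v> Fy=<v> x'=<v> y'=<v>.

F_att = 5/4·(g−p) = 5/4·(7,8) = (8.7500,10.0000)
o1: d²=18 ≤ ρ²=54; F_rep = 37·(3,-3)/18² = (0.3426,-0.3426)
F = F_att + ΣF_rep = (9.0926,9.6574)
p' = p + 1/8·F = (3.1366,-10.7928)

Fx=9.0926 Fy=9.6574 x'=3.1366 y'=-10.7928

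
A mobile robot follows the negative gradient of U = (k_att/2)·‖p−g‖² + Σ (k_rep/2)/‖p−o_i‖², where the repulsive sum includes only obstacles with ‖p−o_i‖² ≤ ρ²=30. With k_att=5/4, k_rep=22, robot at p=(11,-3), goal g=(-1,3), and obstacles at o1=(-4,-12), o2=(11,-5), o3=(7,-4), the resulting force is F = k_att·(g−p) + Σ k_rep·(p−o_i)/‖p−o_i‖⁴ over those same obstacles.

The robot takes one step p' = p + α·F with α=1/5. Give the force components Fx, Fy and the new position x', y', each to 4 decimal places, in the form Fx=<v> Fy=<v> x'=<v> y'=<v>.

F_att = 5/4·(g−p) = 5/4·(-12,6) = (-15.0000,7.5000)
o1: d²=306 > ρ²=30 → inactive
o2: d²=4 ≤ ρ²=30; F_rep = 22·(0,2)/4² = (0.0000,2.7500)
o3: d²=17 ≤ ρ²=30; F_rep = 22·(4,1)/17² = (0.3045,0.0761)
F = F_att + ΣF_rep = (-14.6955,10.3261)
p' = p + 1/5·F = (8.0609,-0.9348)

Fx=-14.6955 Fy=10.3261 x'=8.0609 y'=-0.9348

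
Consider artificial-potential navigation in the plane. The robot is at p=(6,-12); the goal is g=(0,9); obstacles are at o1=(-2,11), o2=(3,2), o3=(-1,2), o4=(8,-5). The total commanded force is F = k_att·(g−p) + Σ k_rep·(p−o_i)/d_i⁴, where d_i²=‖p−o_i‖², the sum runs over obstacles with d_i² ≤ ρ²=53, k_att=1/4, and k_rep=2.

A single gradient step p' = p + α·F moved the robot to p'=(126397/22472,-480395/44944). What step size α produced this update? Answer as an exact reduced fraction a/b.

F_att = 1/4·(g−p) = 1/4·(-6,21) = (-1.5000,5.2500)
o1: d²=593 > ρ²=53 → inactive
o2: d²=205 > ρ²=53 → inactive
o3: d²=245 > ρ²=53 → inactive
o4: d²=53 ≤ ρ²=53; F_rep = 2·(-2,-7)/53² = (-0.0014,-0.0050)
F = F_att + ΣF_rep = (-1.5014,5.2450)
Δp = p'−p = (-0.3754,1.3113); α = Δx/Fx = (-8435/22472) / (-8435/5618) = 1/4
check: Δy/Fy = (58933/44944) / (58933/11236) = 1/4 ✓

α = 1/4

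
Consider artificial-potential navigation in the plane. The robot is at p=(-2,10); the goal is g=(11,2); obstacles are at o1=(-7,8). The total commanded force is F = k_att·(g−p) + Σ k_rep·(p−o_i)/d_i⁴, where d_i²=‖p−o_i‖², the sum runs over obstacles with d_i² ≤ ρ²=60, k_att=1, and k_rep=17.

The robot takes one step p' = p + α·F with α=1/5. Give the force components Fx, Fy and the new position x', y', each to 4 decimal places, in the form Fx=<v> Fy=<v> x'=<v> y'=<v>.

Fx=13.1011 Fy=-7.9596 x'=0.6202 y'=8.4081

F_att = 1·(g−p) = 1·(13,-8) = (13.0000,-8.0000)
o1: d²=29 ≤ ρ²=60; F_rep = 17·(5,2)/29² = (0.1011,0.0404)
F = F_att + ΣF_rep = (13.1011,-7.9596)
p' = p + 1/5·F = (0.6202,8.4081)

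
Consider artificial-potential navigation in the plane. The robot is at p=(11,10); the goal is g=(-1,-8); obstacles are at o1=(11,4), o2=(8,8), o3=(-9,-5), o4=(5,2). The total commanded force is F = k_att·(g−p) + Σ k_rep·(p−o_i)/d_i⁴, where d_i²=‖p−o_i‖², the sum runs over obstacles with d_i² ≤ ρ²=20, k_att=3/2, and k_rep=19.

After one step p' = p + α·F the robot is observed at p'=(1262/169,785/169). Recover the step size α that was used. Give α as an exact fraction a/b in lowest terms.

F_att = 3/2·(g−p) = 3/2·(-12,-18) = (-18.0000,-27.0000)
o1: d²=36 > ρ²=20 → inactive
o2: d²=13 ≤ ρ²=20; F_rep = 19·(3,2)/13² = (0.3373,0.2249)
o3: d²=625 > ρ²=20 → inactive
o4: d²=100 > ρ²=20 → inactive
F = F_att + ΣF_rep = (-17.6627,-26.7751)
Δp = p'−p = (-3.5325,-5.3550); α = Δx/Fx = (-597/169) / (-2985/169) = 1/5
check: Δy/Fy = (-905/169) / (-4525/169) = 1/5 ✓

α = 1/5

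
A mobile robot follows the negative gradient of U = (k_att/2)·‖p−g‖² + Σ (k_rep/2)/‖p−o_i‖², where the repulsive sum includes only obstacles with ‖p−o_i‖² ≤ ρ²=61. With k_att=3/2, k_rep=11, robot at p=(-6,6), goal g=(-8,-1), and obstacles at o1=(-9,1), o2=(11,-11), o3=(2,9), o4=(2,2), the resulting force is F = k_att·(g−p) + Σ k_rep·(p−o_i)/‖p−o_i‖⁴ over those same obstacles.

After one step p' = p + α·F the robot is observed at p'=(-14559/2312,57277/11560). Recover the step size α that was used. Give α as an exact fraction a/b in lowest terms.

α = 1/10

F_att = 3/2·(g−p) = 3/2·(-2,-7) = (-3.0000,-10.5000)
o1: d²=34 ≤ ρ²=61; F_rep = 11·(3,5)/34² = (0.0285,0.0476)
o2: d²=578 > ρ²=61 → inactive
o3: d²=73 > ρ²=61 → inactive
o4: d²=80 > ρ²=61 → inactive
F = F_att + ΣF_rep = (-2.9715,-10.4524)
Δp = p'−p = (-0.2971,-1.0452); α = Δx/Fx = (-687/2312) / (-3435/1156) = 1/10
check: Δy/Fy = (-12083/11560) / (-12083/1156) = 1/10 ✓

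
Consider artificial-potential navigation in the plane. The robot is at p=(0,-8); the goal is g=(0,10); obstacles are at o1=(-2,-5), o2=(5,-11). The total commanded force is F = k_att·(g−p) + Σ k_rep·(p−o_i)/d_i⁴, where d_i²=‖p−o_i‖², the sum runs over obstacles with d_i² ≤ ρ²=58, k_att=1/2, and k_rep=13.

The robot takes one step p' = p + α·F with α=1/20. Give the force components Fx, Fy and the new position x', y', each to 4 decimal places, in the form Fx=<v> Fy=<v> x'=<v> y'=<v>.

Fx=0.0976 Fy=8.8030 x'=0.0049 y'=-7.5599

F_att = 1/2·(g−p) = 1/2·(0,18) = (0.0000,9.0000)
o1: d²=13 ≤ ρ²=58; F_rep = 13·(2,-3)/13² = (0.1538,-0.2308)
o2: d²=34 ≤ ρ²=58; F_rep = 13·(-5,3)/34² = (-0.0562,0.0337)
F = F_att + ΣF_rep = (0.0976,8.8030)
p' = p + 1/20·F = (0.0049,-7.5599)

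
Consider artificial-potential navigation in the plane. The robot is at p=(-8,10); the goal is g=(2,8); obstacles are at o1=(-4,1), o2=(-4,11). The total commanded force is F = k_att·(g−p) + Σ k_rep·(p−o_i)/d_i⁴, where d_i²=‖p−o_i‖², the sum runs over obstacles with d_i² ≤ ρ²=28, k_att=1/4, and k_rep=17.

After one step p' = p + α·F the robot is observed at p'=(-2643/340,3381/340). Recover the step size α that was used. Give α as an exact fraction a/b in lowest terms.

α = 1/10

F_att = 1/4·(g−p) = 1/4·(10,-2) = (2.5000,-0.5000)
o1: d²=97 > ρ²=28 → inactive
o2: d²=17 ≤ ρ²=28; F_rep = 17·(-4,-1)/17² = (-0.2353,-0.0588)
F = F_att + ΣF_rep = (2.2647,-0.5588)
Δp = p'−p = (0.2265,-0.0559); α = Δx/Fx = (77/340) / (77/34) = 1/10
check: Δy/Fy = (-19/340) / (-19/34) = 1/10 ✓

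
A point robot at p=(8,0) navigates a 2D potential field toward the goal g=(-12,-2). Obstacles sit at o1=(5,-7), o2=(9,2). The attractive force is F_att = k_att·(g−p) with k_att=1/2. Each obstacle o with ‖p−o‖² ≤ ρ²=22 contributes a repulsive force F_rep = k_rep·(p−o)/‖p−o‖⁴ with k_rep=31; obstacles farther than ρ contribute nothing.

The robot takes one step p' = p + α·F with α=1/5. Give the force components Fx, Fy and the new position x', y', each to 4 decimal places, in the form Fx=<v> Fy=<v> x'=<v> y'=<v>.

Fx=-11.2400 Fy=-3.4800 x'=5.7520 y'=-0.6960

F_att = 1/2·(g−p) = 1/2·(-20,-2) = (-10.0000,-1.0000)
o1: d²=58 > ρ²=22 → inactive
o2: d²=5 ≤ ρ²=22; F_rep = 31·(-1,-2)/5² = (-1.2400,-2.4800)
F = F_att + ΣF_rep = (-11.2400,-3.4800)
p' = p + 1/5·F = (5.7520,-0.6960)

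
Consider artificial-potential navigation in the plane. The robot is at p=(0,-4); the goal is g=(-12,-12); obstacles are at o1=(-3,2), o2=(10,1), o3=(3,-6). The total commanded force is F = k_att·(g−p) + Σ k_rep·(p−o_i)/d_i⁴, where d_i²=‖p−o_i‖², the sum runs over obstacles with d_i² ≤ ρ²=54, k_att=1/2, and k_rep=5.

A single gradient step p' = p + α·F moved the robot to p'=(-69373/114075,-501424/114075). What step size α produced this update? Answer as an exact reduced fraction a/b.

α = 1/10

F_att = 1/2·(g−p) = 1/2·(-12,-8) = (-6.0000,-4.0000)
o1: d²=45 ≤ ρ²=54; F_rep = 5·(3,-6)/45² = (0.0074,-0.0148)
o2: d²=125 > ρ²=54 → inactive
o3: d²=13 ≤ ρ²=54; F_rep = 5·(-3,2)/13² = (-0.0888,0.0592)
F = F_att + ΣF_rep = (-6.0813,-3.9556)
Δp = p'−p = (-0.6081,-0.3956); α = Δx/Fx = (-69373/114075) / (-138746/22815) = 1/10
check: Δy/Fy = (-45124/114075) / (-90248/22815) = 1/10 ✓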